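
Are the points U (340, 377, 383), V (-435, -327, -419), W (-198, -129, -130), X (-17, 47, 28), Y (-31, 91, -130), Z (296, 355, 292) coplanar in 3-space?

Yes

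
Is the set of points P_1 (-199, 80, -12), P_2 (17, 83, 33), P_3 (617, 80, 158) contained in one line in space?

P_1P_2 = (216, 3, 45), P_1P_3 = (816, 0, 170).
P_1P_2 × P_1P_3 = (510, 0, -2448).
The cross product is nonzero, so the points do not lie on one line.

No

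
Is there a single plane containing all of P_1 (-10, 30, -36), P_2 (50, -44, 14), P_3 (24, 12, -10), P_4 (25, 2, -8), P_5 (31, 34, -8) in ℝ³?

The plane through P_1, P_2, P_3 has normal n = P_1P_2 × P_1P_3 = (-1024, 140, 1436) and equation n·P = -37256.
Checking the remaining points: n·P_4 = -36808, n·P_5 = -38472.
Since n·P_4 = -36808 ≠ -37256, P_4 is off the plane and the points are not all coplanar.

No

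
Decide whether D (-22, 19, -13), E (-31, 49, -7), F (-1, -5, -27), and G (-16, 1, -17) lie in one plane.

Yes

With D as base: DE = (-9, 30, 6), DF = (21, -24, -14), DG = (6, -18, -4).
DF × DG = (-156, 0, -234).
DE · (DF × DG) = 0.
The scalar triple product vanishes, so the four points are coplanar.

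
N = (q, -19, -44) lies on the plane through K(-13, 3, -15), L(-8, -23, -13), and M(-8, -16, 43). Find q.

The plane through K, L, M has equation −1470x − 280y + 35z = 17745.
Substituting N: (-1470)q + (3780) = 17745, so q = -19/2.

-19/2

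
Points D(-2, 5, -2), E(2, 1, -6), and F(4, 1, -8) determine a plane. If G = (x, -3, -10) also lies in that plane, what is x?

Coplanarity requires DE · (DF × DG) = 0.
DE = (4, -4, -4), DF = (6, -4, -6); the triple product is linear in x with coefficient 8 and constant term -48.
Setting it to zero: x = 6.

6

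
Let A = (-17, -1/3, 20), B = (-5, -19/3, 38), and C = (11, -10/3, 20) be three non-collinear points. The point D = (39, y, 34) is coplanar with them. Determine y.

The plane through A, B, C has equation 54x + 504y + 132z = 1554.
Substituting D: (504)y + (6594) = 1554, so y = -10.

-10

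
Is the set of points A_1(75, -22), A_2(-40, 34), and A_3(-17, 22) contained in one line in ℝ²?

No

A_1A_2 = (-115, 56), A_1A_3 = (-92, 44).
det[A_1A_2; A_1A_3] = (-115)(44) − (56)(-92) = 92.
The determinant is nonzero, so they are not collinear.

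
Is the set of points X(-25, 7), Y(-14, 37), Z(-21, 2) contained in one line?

No

XY = (11, 30), XZ = (4, -5).
Twice the signed area of △XYZ is (11)(-5) − (30)(4) = -175.
The area is nonzero, so the three points are not collinear.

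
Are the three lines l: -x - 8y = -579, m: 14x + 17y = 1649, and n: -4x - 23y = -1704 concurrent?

The three lines meet at one point iff the augmented coefficient matrix [aᵢ bᵢ cᵢ] has rank < 3, i.e. its determinant vanishes.
Here the determinant is 27.
Nonzero, so no common point exists.

No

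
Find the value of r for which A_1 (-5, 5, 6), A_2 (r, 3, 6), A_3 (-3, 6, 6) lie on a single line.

-9

Collinearity requires A_1A_2 × A_1A_3 = 0; each component is linear in r.
The z-component gives (1)r + (9) = 0, so r = -9.
The remaining components then also vanish.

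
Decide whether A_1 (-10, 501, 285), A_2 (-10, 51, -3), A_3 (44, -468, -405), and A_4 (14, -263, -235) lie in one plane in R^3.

Yes

A normal to the plane through A_1, A_2, A_3 is n = A_1A_2 × A_1A_3 = (31428, -15552, 24300).
The plane has equation n·P = -1180332. For A_4: n·A_4 = -1180332.
Equal, so A_4 lies in the plane and all four are coplanar.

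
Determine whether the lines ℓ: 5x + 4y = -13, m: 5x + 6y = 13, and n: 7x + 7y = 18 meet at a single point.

Intersecting ℓ and m: solving the 2×2 system gives (x, y) = (-13, 13).
Substitute into n: (7)(-13) + (7)(13) = 0.
But n requires 18 ≠ 0, so the three lines have no common point.

No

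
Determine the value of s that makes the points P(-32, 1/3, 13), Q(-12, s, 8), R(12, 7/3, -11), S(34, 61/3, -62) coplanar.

The points are coplanar iff PQ · (PR × PS) = 0.
Expanding, this is linear in s: (1716)s + (2288) = 0.
So s = -4/3.

-4/3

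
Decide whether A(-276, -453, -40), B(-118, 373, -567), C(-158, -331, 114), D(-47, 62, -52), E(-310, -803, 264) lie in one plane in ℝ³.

The plane through A, B, C has normal n = AB × AC = (191498, -86518, -78192) and equation n·P = -10533114.
Checking the remaining points: n·D = -10298538, n·E = -10533114.
Since n·D = -10298538 ≠ -10533114, D is off the plane and the points are not all coplanar.

No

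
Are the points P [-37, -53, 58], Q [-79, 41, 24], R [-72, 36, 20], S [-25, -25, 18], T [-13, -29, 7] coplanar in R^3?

The plane through P, Q, R has normal n = PQ × PR = (-546, -406, -448) and equation n·X = 15736.
Checking the remaining points: n·S = 15736, n·T = 15736.
All equal 15736, so all 5 points lie in one plane.

Yes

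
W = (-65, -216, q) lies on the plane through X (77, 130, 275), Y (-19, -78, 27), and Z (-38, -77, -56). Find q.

A normal to the plane is n = XY × XZ = (17512, -3256, -4048).
W lies in the plane iff n · XW = 0.
This gives (-4048)q + (-246928) = 0, so q = -61.

-61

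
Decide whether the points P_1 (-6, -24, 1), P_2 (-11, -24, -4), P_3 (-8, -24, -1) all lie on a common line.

Yes

P_1P_2 = (-5, 0, -5), P_1P_3 = (-2, 0, -2).
Each component of P_1P_3 is 2/5 times the corresponding component of P_1P_2, so P_1P_3 = 2/5·P_1P_2 and the points are collinear.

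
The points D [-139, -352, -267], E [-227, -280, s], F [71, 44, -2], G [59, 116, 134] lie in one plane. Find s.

2

Normal to plane DFG: n = (34776, -31740, 19872); plane equation n·P = 1032792.
Requiring n·E = 1032792: (19872)s + (993048) = 1032792.
So s = 2.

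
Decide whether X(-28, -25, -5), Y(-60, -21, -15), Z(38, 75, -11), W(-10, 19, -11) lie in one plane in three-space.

With X as base: XY = (-32, 4, -10), XZ = (66, 100, -6), XW = (18, 44, -6).
XZ × XW = (-336, 288, 1104).
XY · (XZ × XW) = 864.
Since 864 ≠ 0, the four points are not coplanar.

No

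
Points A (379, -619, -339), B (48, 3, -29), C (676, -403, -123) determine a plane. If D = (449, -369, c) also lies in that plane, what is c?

-161

Coplanarity requires AB · (AC × AD) = 0.
AB = (-331, 622, 310), AC = (297, 216, 216); the triple product is linear in c with coefficient -256230 and constant term -41253030.
Setting it to zero: c = -161.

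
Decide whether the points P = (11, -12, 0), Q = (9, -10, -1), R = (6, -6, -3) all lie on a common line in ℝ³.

PQ = (-2, 2, -1), PR = (-5, 6, -3).
Comparing components 3 and 1: (-1)(-5) − (-2)(-3) = -1 ≠ 0, so PQ and PR are not parallel and the points are not collinear.

No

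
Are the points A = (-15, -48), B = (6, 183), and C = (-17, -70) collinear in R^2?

AB = (21, 231), AC = (-2, -22).
Checking proportionality: AC = -2/21·AB, so the vectors are parallel and the points are collinear.

Yes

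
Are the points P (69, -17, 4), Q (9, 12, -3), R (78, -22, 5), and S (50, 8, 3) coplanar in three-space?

Yes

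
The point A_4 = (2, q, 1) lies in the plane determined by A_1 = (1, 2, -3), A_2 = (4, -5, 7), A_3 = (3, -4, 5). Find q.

The plane through A_1, A_2, A_3 has equation 4x − 4y − 4z = 8.
Substituting A_4: (-4)q + (4) = 8, so q = -1.

-1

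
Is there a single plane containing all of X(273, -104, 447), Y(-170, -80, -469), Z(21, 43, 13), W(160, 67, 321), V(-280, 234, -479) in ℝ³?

The plane through X, Y, Z has normal n = XY × XZ = (124236, 38570, -59073) and equation n·P = 3499517.
Checking the remaining points: n·W = 3499517, n·V = 2535267.
Since n·V = 2535267 ≠ 3499517, V is off the plane and the points are not all coplanar.

No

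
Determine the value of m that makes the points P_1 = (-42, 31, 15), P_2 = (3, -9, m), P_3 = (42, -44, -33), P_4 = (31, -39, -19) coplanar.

-11

The points are coplanar iff P_1P_2 · (P_1P_3 × P_1P_4) = 0.
Expanding, this is linear in m: (-405)m + (-4455) = 0.
So m = -11.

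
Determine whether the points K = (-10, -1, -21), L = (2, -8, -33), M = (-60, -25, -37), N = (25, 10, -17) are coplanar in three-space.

A normal to the plane through K, L, M is n = KL × KM = (-176, 792, -638).
The plane has equation n·P = 14366. For N: n·N = 14366.
Equal, so N lies in the plane and all four are coplanar.

Yes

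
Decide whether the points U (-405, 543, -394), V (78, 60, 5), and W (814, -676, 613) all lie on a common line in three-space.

UV = (483, -483, 399), UW = (1219, -1219, 1007).
UV × UW = (0, 0, 0).
The cross product vanishes, so the three points are collinear.

Yes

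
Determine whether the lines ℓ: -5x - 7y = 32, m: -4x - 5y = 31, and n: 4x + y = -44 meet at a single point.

Lines aᵢx + bᵢy = cᵢ with pairwise distinct directions are concurrent exactly when det[aᵢ bᵢ cᵢ] = 0.
Here the determinant is -69.
Nonzero, so no common point exists.

No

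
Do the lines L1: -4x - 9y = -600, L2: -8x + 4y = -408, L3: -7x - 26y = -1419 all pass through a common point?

Yes

Lines aᵢx + bᵢy = cᵢ with pairwise distinct directions are concurrent exactly when det[aᵢ bᵢ cᵢ] = 0.
Here the determinant is 0.
It vanishes, so the lines are concurrent at (69, 36).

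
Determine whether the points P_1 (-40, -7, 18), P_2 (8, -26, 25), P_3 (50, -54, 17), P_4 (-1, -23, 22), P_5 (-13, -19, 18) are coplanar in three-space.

The plane through P_1, P_2, P_3 has normal n = P_1P_2 × P_1P_3 = (348, 678, -546) and equation n·P = -28494.
Checking the remaining points: n·P_4 = -27954, n·P_5 = -27234.
Since n·P_4 = -27954 ≠ -28494, P_4 is off the plane and the points are not all coplanar.

No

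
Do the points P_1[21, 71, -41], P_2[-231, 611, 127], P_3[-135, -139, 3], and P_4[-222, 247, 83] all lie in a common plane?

Yes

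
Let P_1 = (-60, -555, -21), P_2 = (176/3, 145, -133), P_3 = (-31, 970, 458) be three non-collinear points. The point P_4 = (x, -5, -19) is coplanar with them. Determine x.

The plane through P_1, P_2, P_3 has equation 506100x − (180268/3)y + (482000/3)z = -390420.
Substituting P_4: (506100)x + (-2752220) = -390420, so x = 14/3.

14/3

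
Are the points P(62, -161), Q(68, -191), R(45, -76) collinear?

PQ = (6, -30), PR = (-17, 85).
det[PQ; PR] = (6)(85) − (-30)(-17) = 0.
The determinant is zero, so the points are collinear.

Yes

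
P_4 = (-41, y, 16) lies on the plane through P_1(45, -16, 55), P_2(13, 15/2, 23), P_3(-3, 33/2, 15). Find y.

Coplanarity requires P_1P_2 · (P_1P_3 × P_1P_4) = 0.
P_1P_2 = (-32, 47/2, -32), P_1P_3 = (-48, 65/2, -40); the triple product is linear in y with coefficient 256 and constant term -7936.
Setting it to zero: y = 31.

31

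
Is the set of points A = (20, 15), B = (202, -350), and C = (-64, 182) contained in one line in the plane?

No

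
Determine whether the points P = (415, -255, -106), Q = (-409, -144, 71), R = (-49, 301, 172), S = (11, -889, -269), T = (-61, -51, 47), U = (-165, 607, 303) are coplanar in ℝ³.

No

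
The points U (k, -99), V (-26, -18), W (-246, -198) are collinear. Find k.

The three points are collinear iff det[UV; UW] = 0.
This determinant is linear in k: (180)k + (22500) = 0, so k = -125.

-125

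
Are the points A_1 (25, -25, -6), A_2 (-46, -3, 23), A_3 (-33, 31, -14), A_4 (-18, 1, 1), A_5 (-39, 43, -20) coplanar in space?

The plane through A_1, A_2, A_3 has normal n = A_1A_2 × A_1A_3 = (-1800, -2250, -2700) and equation n·P = 27450.
Checking the remaining points: n·A_4 = 27450, n·A_5 = 27450.
All equal 27450, so all 5 points lie in one plane.

Yes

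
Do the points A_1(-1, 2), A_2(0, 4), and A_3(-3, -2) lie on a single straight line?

Yes

A_1A_2 = (1, 2), A_1A_3 = (-2, -4).
det[A_1A_2; A_1A_3] = (1)(-4) − (2)(-2) = 0.
The determinant is zero, so the points are collinear.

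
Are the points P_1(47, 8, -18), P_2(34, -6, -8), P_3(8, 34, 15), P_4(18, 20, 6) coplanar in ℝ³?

The four points are coplanar iff the 3×3 determinant with rows P_1P_2, P_1P_3, P_1P_4 is zero.
Rows: (-13, -14, 10), (-39, 26, 33), (-29, 12, 24).
Expanding along the first row: (-13)(228) − (-14)(21) + (10)(286) = 190.
Nonzero ⇒ not coplanar.

No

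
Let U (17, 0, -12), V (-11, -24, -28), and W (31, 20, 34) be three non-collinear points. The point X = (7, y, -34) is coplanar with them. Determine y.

-12

Coplanarity requires UV · (UW × UX) = 0.
UV = (-28, -24, -16), UW = (14, 20, 46); the triple product is linear in y with coefficient 1064 and constant term 12768.
Setting it to zero: y = -12.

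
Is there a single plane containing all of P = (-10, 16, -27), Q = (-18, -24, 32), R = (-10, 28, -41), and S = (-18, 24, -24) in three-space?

Yes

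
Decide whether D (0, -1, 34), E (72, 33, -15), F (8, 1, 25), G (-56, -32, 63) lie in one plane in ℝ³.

The four points are coplanar iff the 3×3 determinant with rows DE, DF, DG is zero.
Rows: (72, 34, -49), (8, 2, -9), (-56, -31, 29).
Expanding along the first row: (72)(-221) − (34)(-272) + (-49)(-136) = 0.
Zero determinant ⇒ coplanar.

Yes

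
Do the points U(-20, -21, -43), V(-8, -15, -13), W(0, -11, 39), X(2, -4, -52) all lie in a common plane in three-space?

With U as base: UV = (12, 6, 30), UW = (20, 10, 82), UX = (22, 17, -9).
UW × UX = (-1484, 1984, 120).
UV · (UW × UX) = -2304.
Since -2304 ≠ 0, the four points are not coplanar.

No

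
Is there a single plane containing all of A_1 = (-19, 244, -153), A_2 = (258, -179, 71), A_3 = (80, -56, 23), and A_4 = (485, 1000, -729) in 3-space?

Yes

A normal to the plane through A_1, A_2, A_3 is n = A_1A_2 × A_1A_3 = (-7248, -26576, -41223).
The plane has equation n·P = -39713. For A_4: n·A_4 = -39713.
Equal, so A_4 lies in the plane and all four are coplanar.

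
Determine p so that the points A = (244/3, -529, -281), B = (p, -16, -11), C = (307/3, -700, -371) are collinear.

55/3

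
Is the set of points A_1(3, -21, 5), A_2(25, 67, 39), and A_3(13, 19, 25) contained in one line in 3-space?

No

A_1A_2 = (22, 88, 34), A_1A_3 = (10, 40, 20).
A_1A_2 × A_1A_3 = (400, -100, 0).
The cross product is nonzero, so the points do not lie on one line.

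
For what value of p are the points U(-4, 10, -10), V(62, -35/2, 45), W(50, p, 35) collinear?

-25/2

Collinearity requires UV × UW = 0; each component is linear in p.
The x-component gives (-55)p + (-1375/2) = 0, so p = -25/2.
The remaining components then also vanish.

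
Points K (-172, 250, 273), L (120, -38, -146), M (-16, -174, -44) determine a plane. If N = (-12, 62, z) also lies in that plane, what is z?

A normal to the plane is n = KL × KM = (-86360, 27200, -78880).
N lies in the plane iff n · KN = 0.
This gives (-78880)z + (2603040) = 0, so z = 33.

33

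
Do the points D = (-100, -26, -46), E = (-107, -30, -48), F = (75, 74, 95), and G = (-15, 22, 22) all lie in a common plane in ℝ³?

No

The four points are coplanar iff the 3×3 determinant with rows DE, DF, DG is zero.
Rows: (-7, -4, -2), (175, 100, 141), (85, 48, 68).
Expanding along the first row: (-7)(32) − (-4)(-85) + (-2)(-100) = -364.
Nonzero ⇒ not coplanar.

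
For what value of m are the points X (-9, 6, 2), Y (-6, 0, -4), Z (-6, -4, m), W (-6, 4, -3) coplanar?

-5

Coplanarity ⇔ det[XY; XZ; XW] = 0.
Expanding, this is linear in m: (-12)m + (-60) = 0.
So m = -5.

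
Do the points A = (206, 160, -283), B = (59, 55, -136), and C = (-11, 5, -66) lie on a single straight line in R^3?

AB = (-147, -105, 147), AC = (-217, -155, 217).
AB × AC = (0, 0, 0).
The cross product vanishes, so the three points are collinear.

Yes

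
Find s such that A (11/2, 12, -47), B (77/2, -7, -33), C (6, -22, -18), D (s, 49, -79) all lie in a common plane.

23/2

Normal to plane ABC: n = (-75, -950, -2225/2); plane equation n·P = 40475.
Requiring n·D = 40475: (-75)s + (82675/2) = 40475.
So s = 23/2.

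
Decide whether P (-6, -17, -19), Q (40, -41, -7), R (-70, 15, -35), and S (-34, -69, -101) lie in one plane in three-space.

No

A normal to the plane through P, Q, R is n = PQ × PR = (0, -32, -64).
The plane has equation n·X = 1760. For S: n·S = 8672.
8672 ≠ 1760, so S is off the plane.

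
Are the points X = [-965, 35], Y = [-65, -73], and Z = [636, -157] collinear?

No

XY = (900, -108), XZ = (1601, -192).
Twice the signed area of △XYZ is (900)(-192) − (-108)(1601) = 108.
The area is nonzero, so the three points are not collinear.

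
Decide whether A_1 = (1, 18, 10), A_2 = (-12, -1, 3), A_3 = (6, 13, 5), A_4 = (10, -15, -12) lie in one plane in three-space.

No

The four points are coplanar iff the 3×3 determinant with rows A_1A_2, A_1A_3, A_1A_4 is zero.
Rows: (-13, -19, -7), (5, -5, -5), (9, -33, -22).
Expanding along the first row: (-13)(-55) − (-19)(-65) + (-7)(-120) = 320.
Nonzero ⇒ not coplanar.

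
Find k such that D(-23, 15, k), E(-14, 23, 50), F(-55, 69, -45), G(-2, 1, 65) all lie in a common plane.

2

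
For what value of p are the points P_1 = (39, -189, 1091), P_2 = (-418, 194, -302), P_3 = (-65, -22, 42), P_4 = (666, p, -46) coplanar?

-382

The points are coplanar iff P_1P_2 · (P_1P_3 × P_1P_4) = 0.
Expanding, this is linear in p: (-334521)p + (-127787022) = 0.
So p = -382.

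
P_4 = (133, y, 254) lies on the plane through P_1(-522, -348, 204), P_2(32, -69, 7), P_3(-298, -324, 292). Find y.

Coplanarity requires P_1P_2 · (P_1P_3 × P_1P_4) = 0.
P_1P_2 = (554, 279, -197), P_1P_3 = (224, 24, 88); the triple product is linear in y with coefficient -92880 and constant term -15603840.
Setting it to zero: y = -168.

-168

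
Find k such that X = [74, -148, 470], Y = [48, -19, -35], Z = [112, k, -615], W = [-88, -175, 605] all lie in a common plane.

Normal to plane XYW: n = (3780, 85320, 21600); plane equation n·P = -2195640.
Requiring n·Z = -2195640: (85320)k + (-12860640) = -2195640.
So k = 125.

125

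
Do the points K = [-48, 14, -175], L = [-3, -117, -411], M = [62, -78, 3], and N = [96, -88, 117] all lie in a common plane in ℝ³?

With K as base: KL = (45, -131, -236), KM = (110, -92, 178), KN = (144, -102, 292).
KM × KN = (-8708, -6488, 2028).
KL · (KM × KN) = -20540.
Since -20540 ≠ 0, the four points are not coplanar.

No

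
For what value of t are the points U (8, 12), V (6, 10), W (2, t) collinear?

6

Collinearity: (W − U) must be parallel to (V − U) = (-2, -2).
Cross-multiplying the components: (t − 12)·(-2) = (-6)·(-2).
Solving gives t = 6.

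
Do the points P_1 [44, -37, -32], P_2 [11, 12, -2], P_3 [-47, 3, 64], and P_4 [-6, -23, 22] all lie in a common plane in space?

With P_1 as base: P_1P_2 = (-33, 49, 30), P_1P_3 = (-91, 40, 96), P_1P_4 = (-50, 14, 54).
P_1P_3 × P_1P_4 = (816, 114, 726).
P_1P_2 · (P_1P_3 × P_1P_4) = 438.
Since 438 ≠ 0, the four points are not coplanar.

No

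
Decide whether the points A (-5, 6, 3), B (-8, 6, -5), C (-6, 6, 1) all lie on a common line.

AB = (-3, 0, -8), AC = (-1, 0, -2).
Comparing components 3 and 1: (-8)(-1) − (-3)(-2) = 2 ≠ 0, so AB and AC are not parallel and the points are not collinear.

No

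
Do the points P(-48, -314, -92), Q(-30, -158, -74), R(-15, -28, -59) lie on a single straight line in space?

PQ = (18, 156, 18), PR = (33, 286, 33).
PQ × PR = (0, 0, 0).
The cross product vanishes, so the three points are collinear.

Yes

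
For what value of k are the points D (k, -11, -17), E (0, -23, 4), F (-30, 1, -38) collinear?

-15

Collinearity requires DE × DF = 0; each component is linear in k.
The y-component gives (-42)k + (-630) = 0, so k = -15.
The remaining components then also vanish.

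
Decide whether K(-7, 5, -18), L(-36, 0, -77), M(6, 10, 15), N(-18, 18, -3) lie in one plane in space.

The four points are coplanar iff the 3×3 determinant with rows KL, KM, KN is zero.
Rows: (-29, -5, -59), (13, 5, 33), (-11, 13, 15).
Expanding along the first row: (-29)(-354) − (-5)(558) + (-59)(224) = -160.
Nonzero ⇒ not coplanar.

No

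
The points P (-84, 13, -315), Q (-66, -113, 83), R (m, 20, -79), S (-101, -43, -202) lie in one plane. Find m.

16

Normal to plane PQS: n = (8050, -8800, -3150); plane equation n·X = 201650.
Requiring n·R = 201650: (8050)m + (72850) = 201650.
So m = 16.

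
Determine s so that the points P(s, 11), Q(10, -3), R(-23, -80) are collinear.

16

The three points are collinear iff det[PQ; PR] = 0.
This determinant is linear in s: (77)s + (-1232) = 0, so s = 16.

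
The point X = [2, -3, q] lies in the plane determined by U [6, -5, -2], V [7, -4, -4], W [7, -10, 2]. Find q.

0

Coplanarity requires UV · (UW × UX) = 0.
UV = (1, 1, -2), UW = (1, -5, 4); the triple product is linear in q with coefficient -6 and constant term 0.
Setting it to zero: q = 0.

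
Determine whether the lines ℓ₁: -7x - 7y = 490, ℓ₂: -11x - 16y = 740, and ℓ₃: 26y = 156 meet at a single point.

Yes

The three lines meet at one point iff the augmented coefficient matrix [aᵢ bᵢ cᵢ] has rank < 3, i.e. its determinant vanishes.
Here the determinant is 0.
It vanishes, so the lines are concurrent at (-76, 6).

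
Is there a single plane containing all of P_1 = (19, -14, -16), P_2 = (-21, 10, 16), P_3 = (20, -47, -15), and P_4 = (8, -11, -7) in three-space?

With P_1 as base: P_1P_2 = (-40, 24, 32), P_1P_3 = (1, -33, 1), P_1P_4 = (-11, 3, 9).
P_1P_3 × P_1P_4 = (-300, -20, -360).
P_1P_2 · (P_1P_3 × P_1P_4) = 0.
The scalar triple product vanishes, so the four points are coplanar.

Yes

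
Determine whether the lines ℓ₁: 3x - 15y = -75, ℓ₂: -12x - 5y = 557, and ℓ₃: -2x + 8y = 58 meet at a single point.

Intersecting ℓ₁ and ℓ₂: solving the 2×2 system gives (x, y) = (-582/13, -257/65).
Substitute into ℓ₃: (-2)(-582/13) + (8)(-257/65) = 3764/65.
But ℓ₃ requires 58 ≠ 3764/65, so the three lines have no common point.

No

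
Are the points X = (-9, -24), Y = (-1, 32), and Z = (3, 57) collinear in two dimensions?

No

XY = (8, 56), XZ = (12, 81).
Twice the signed area of △XYZ is (8)(81) − (56)(12) = -24.
The area is nonzero, so the three points are not collinear.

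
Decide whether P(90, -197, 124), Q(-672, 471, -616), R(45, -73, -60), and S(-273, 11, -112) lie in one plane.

The four points are coplanar iff the 3×3 determinant with rows PQ, PR, PS is zero.
Rows: (-762, 668, -740), (-45, 124, -184), (-363, 208, -236).
Expanding along the first row: (-762)(9008) − (668)(-56172) + (-740)(35652) = 4276320.
Nonzero ⇒ not coplanar.

No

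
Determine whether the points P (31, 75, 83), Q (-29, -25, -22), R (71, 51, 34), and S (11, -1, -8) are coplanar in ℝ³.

Yes

A normal to the plane through P, Q, R is n = PQ × PR = (2380, -7140, 5440).
The plane has equation n·X = -10200. For S: n·S = -10200.
Equal, so S lies in the plane and all four are coplanar.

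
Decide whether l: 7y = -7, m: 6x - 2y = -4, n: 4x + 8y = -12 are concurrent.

Yes

The three lines meet at one point iff the augmented coefficient matrix [aᵢ bᵢ cᵢ] has rank < 3, i.e. its determinant vanishes.
Here the determinant is 0.
It vanishes, so the lines are concurrent at (-1, -1).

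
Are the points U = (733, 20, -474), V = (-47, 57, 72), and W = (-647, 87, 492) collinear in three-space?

UV = (-780, 37, 546), UW = (-1380, 67, 966).
Comparing components 2 and 3: (37)(966) − (546)(67) = -840 ≠ 0, so UV and UW are not parallel and the points are not collinear.

No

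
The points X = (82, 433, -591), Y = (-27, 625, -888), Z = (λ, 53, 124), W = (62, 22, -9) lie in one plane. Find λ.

897

The points are coplanar iff XY · (XZ × XW) = 0.
Expanding, this is linear in λ: (10323)λ + (-9259731) = 0.
So λ = 897.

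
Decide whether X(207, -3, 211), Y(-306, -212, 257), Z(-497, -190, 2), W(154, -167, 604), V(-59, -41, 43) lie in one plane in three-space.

The plane through X, Y, Z has normal n = XY × XZ = (52283, -139601, -51205) and equation n·P = 437129.
Checking the remaining points: n·W = 437129, n·V = 437129.
All equal 437129, so all 5 points lie in one plane.

Yes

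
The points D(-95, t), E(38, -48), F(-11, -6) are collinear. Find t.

The three points are collinear iff det[DE; DF] = 0.
This determinant is linear in t: (-49)t + (3234) = 0, so t = 66.

66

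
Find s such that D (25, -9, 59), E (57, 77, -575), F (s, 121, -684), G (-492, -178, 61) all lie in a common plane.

152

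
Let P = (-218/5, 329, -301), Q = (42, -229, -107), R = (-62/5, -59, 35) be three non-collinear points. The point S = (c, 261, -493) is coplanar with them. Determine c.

-14/5

The plane through P, Q, R has equation −112216x − (113544/5)y − (79016/5)z = 10890928/5.
Substituting S: (-112216)c + (9319904/5) = 10890928/5, so c = -14/5.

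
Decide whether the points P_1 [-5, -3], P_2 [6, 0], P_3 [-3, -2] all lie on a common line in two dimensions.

P_1P_2 = (11, 3), P_1P_3 = (2, 1).
Twice the signed area of △P_1P_2P_3 is (11)(1) − (3)(2) = 5.
The area is nonzero, so the three points are not collinear.

No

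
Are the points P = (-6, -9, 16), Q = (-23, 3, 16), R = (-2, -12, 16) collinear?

No

PQ = (-17, 12, 0), PR = (4, -3, 0).
PQ × PR = (0, 0, 3).
The cross product is nonzero, so the points do not lie on one line.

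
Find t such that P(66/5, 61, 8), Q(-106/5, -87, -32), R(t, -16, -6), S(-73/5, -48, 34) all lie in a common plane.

-5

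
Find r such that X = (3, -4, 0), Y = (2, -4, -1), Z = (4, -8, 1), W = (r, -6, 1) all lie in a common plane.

Normal to plane XYZ: n = (-4, 0, 4); plane equation n·P = -12.
Requiring n·W = -12: (-4)r + (4) = -12.
So r = 4.

4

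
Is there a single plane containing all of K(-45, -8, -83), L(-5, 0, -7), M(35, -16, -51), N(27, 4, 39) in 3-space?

No

A normal to the plane through K, L, M is n = KL × KM = (864, 4800, -960).
The plane has equation n·P = 2400. For N: n·N = 5088.
5088 ≠ 2400, so N is off the plane.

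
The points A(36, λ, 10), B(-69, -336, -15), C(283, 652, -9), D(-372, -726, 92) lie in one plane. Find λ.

54

Coplanarity ⇔ det[AB; AC; AD] = 0.
Expanding, this is linear in λ: (39482)λ + (-2132028) = 0.
So λ = 54.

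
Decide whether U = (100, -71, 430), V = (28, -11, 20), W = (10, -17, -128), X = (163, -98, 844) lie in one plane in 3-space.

A normal to the plane through U, V, W is n = UV × UW = (-11340, -3276, 1512).
The plane has equation n·P = -251244. For X: n·X = -251244.
Equal, so X lies in the plane and all four are coplanar.

Yes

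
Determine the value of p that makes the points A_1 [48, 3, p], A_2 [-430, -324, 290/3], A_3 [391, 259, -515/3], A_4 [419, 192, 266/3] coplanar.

-21

Coplanarity ⇔ det[A_1A_2; A_1A_3; A_1A_4] = 0.
Expanding, this is linear in p: (71331)p + (1497951) = 0.
So p = -21.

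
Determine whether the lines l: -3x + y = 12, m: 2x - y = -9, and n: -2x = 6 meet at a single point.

Yes

The three lines meet at one point iff the augmented coefficient matrix [aᵢ bᵢ cᵢ] has rank < 3, i.e. its determinant vanishes.
Here the determinant is 0.
It vanishes, so the lines are concurrent at (-3, 3).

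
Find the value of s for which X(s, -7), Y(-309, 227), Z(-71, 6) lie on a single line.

-57

Collinearity: (X − Y) must be parallel to (Z − Y) = (238, -221).
Cross-multiplying the components: (s − (-309))·(-221) = (-234)·(238).
Solving gives s = -57.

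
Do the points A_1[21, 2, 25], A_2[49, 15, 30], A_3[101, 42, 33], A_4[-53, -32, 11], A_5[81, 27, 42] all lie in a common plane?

Yes

The plane through A_1, A_2, A_3 has normal n = A_1A_2 × A_1A_3 = (-96, 176, 80) and equation n·P = 336.
Checking the remaining points: n·A_4 = 336, n·A_5 = 336.
All equal 336, so all 5 points lie in one plane.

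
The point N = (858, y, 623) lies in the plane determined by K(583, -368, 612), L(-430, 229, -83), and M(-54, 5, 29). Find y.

The plane through K, L, M has equation −88816x − 147864y + 2440z = 4127504.
Substituting N: (-147864)y + (-74684008) = 4127504, so y = -533.

-533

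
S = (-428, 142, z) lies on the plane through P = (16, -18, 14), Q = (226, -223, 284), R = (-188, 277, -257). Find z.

-532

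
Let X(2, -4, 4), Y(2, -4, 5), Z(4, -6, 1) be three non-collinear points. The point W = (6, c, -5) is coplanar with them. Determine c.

-8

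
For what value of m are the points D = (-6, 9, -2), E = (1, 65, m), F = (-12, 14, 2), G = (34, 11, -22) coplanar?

5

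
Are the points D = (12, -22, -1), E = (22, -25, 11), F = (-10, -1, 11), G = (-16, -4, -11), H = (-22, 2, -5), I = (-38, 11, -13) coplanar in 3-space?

The plane through D, E, F has normal n = DE × DF = (-288, -384, 144) and equation n·P = 4848.
Checking the remaining points: n·G = 4560, n·H = 4848, n·I = 4848.
Since n·G = 4560 ≠ 4848, G is off the plane and the points are not all coplanar.

No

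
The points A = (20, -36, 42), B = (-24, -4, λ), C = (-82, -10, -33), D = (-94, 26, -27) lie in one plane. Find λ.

Normal to plane ACD: n = (2856, 1512, -3360); plane equation n·P = -138432.
Requiring n·B = -138432: (-3360)λ + (-74592) = -138432.
So λ = 19.

19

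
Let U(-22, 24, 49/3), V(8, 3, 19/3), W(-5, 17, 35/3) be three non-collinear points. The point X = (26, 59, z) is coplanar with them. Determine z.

43/3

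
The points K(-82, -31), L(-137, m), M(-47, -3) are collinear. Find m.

The three points are collinear iff det[KL; KM] = 0.
This determinant is linear in m: (-35)m + (-2625) = 0, so m = -75.

-75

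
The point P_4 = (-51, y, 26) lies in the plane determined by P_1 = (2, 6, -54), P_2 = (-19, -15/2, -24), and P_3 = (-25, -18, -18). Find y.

The plane through P_1, P_2, P_3 has equation 234x − 54y + (279/2)z = -7389.
Substituting P_4: (-54)y + (-8307) = -7389, so y = -17.

-17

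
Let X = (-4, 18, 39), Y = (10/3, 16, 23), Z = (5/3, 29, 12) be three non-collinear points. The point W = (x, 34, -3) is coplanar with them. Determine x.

Coplanarity requires XY · (XZ × XW) = 0.
XY = (22/3, -2, -16), XZ = (17/3, 11, -27); the triple product is linear in x with coefficient 230 and constant term -3680/3.
Setting it to zero: x = 16/3.

16/3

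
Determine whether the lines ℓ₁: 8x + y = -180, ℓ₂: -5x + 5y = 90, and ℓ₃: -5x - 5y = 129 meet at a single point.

No

Intersecting ℓ₁ and ℓ₂: solving the 2×2 system gives (x, y) = (-22, -4).
Substitute into ℓ₃: (-5)(-22) + (-5)(-4) = 130.
But ℓ₃ requires 129 ≠ 130, so the three lines have no common point.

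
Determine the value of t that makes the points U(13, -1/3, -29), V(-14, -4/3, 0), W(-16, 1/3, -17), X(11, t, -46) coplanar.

The points are coplanar iff UV · (UW × UX) = 0.
Expanding, this is linear in t: (-517)t + (2068/3) = 0.
So t = 4/3.

4/3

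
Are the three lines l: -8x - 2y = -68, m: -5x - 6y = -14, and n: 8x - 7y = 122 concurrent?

Intersecting l and m: solving the 2×2 system gives (x, y) = (10, -6).
Substitute into n: (8)(10) + (-7)(-6) = 122.
This equals 122, so (10, -6) lies on all three lines and they are concurrent.

Yes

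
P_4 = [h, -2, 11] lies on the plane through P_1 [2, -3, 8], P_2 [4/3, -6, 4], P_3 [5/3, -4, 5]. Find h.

7/3

Coplanarity requires P_1P_2 · (P_1P_3 × P_1P_4) = 0.
P_1P_2 = (-2/3, -3, -4), P_1P_3 = (-1/3, -1, -3); the triple product is linear in h with coefficient 5 and constant term -35/3.
Setting it to zero: h = 7/3.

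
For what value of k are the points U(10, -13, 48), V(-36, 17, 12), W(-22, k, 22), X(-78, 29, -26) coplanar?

The points are coplanar iff UV · (UW × UX) = 0.
Expanding, this is linear in k: (236)k + (-1180) = 0.
So k = 5.

5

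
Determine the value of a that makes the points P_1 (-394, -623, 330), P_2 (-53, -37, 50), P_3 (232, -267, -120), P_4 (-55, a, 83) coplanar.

Coplanarity ⇔ det[P_1P_2; P_1P_3; P_1P_4] = 0.
Expanding, this is linear in a: (-21830)a + (-8579190) = 0.
So a = -393.

-393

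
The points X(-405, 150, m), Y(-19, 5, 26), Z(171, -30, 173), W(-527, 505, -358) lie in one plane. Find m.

The points are coplanar iff XY · (XZ × XW) = 0.
Expanding, this is linear in m: (-77220)m + (-20926620) = 0.
So m = -271.

-271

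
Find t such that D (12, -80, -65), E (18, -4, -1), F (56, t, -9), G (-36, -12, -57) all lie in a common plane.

Normal to plane DEG: n = (-3744, -3120, 4056); plane equation n·P = -58968.
Requiring n·F = -58968: (-3120)t + (-246168) = -58968.
So t = -60.

-60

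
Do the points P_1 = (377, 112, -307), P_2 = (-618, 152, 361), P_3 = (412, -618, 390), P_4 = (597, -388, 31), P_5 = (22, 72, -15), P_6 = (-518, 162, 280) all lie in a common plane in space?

Yes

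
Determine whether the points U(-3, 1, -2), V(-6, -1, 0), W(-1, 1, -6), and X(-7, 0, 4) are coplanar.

The four points are coplanar iff the 3×3 determinant with rows UV, UW, UX is zero.
Rows: (-3, -2, 2), (2, 0, -4), (-4, -1, 6).
Expanding along the first row: (-3)(-4) − (-2)(-4) + (2)(-2) = 0.
Zero determinant ⇒ coplanar.

Yes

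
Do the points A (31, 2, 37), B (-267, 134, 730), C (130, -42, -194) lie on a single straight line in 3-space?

No

AB = (-298, 132, 693), AC = (99, -44, -231).
AB × AC = (0, -231, 44).
The cross product is nonzero, so the points do not lie on one line.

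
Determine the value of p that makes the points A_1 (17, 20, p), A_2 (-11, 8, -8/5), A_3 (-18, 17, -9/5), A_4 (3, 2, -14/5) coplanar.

The points are coplanar iff A_1A_2 · (A_1A_3 × A_1A_4) = 0.
Expanding, this is linear in p: (84)p + (3024/5) = 0.
So p = -36/5.

-36/5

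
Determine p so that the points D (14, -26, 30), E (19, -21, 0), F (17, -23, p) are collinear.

Direction DE = (5, 5, -30). From the x-coordinate of F, the parameter along the line is τ = (17 − 14)/5 = 3/5.
Then p = 30 + 3/5·(-30) = 12.

12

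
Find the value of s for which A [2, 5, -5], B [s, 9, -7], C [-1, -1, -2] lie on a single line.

Collinearity requires AB × AC = 0; each component is linear in s.
The y-component gives (-3)s + (12) = 0, so s = 4.
The remaining components then also vanish.

4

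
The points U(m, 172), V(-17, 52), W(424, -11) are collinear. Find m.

Collinearity: (U − V) must be parallel to (W − V) = (441, -63).
Cross-multiplying the components: (m − (-17))·(-63) = (120)·(441).
Solving gives m = -857.

-857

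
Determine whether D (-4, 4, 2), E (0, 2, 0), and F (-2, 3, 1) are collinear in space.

DE = (4, -2, -2), DF = (2, -1, -1).
DE × DF = (0, 0, 0).
The cross product vanishes, so the three points are collinear.

Yes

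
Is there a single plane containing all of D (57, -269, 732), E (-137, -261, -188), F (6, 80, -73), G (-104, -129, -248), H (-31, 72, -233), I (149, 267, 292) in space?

Yes

The plane through D, E, F has normal n = DE × DF = (314640, -109250, -67298) and equation n·P = -1939406.
Checking the remaining points: n·G = -1939406, n·H = -1939406, n·I = -1939406.
All equal -1939406, so all 6 points lie in one plane.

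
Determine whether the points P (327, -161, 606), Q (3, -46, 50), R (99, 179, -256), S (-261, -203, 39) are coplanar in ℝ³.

No

A normal to the plane through P, Q, R is n = PQ × PR = (89910, -152520, -83940).
The plane has equation n·X = 3088650. For S: n·S = 4221390.
4221390 ≠ 3088650, so S is off the plane.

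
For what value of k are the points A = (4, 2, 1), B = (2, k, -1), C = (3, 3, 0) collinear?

4

Collinearity requires AB × AC = 0; each component is linear in k.
The x-component gives (-1)k + (4) = 0, so k = 4.
The remaining components then also vanish.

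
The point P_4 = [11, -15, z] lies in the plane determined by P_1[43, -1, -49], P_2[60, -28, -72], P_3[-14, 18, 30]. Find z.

-4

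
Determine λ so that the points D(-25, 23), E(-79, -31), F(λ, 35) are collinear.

-13

The three points are collinear iff det[DE; DF] = 0.
This determinant is linear in λ: (54)λ + (702) = 0, so λ = -13.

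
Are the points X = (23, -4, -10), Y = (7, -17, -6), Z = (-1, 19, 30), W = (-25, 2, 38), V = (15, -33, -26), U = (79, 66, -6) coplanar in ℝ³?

The plane through X, Y, Z has normal n = XY × XZ = (-612, 544, -680) and equation n·P = -9452.
Checking the remaining points: n·W = -9452, n·V = -9452, n·U = -8364.
Since n·U = -8364 ≠ -9452, U is off the plane and the points are not all coplanar.

No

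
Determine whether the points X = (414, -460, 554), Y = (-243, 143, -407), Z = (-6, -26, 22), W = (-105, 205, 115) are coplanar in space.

A normal to the plane through X, Y, Z is n = XY × XZ = (96278, 54096, -31878).
The plane has equation n·P = -2685480. For W: n·W = -2685480.
Equal, so W lies in the plane and all four are coplanar.

Yes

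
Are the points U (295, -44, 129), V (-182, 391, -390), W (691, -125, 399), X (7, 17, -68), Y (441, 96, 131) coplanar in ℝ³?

No

The plane through U, V, W has normal n = UV × UW = (75411, -76734, -133623) and equation n·P = 8385174.
Checking the remaining points: n·X = 8309763, n·Y = 8385174.
Since n·X = 8309763 ≠ 8385174, X is off the plane and the points are not all coplanar.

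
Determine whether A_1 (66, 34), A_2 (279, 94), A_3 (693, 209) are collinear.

No

A_1A_2 = (213, 60), A_1A_3 = (627, 175).
Twice the signed area of △A_1A_2A_3 is (213)(175) − (60)(627) = -345.
The area is nonzero, so the three points are not collinear.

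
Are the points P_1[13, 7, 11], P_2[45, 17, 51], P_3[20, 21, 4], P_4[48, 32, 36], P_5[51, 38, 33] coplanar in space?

Yes

The plane through P_1, P_2, P_3 has normal n = P_1P_2 × P_1P_3 = (-630, 504, 378) and equation n·P = -504.
Checking the remaining points: n·P_4 = -504, n·P_5 = -504.
All equal -504, so all 5 points lie in one plane.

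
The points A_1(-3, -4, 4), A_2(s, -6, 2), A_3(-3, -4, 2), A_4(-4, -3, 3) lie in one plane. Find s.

Coplanarity ⇔ det[A_1A_2; A_1A_3; A_1A_4] = 0.
Expanding, this is linear in s: (2)s + (2) = 0.
So s = -1.

-1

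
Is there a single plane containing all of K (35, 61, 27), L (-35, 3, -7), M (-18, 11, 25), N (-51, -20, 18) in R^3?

A normal to the plane through K, L, M is n = KL × KM = (-1584, 1662, 426).
The plane has equation n·P = 57444. For N: n·N = 55212.
55212 ≠ 57444, so N is off the plane.

No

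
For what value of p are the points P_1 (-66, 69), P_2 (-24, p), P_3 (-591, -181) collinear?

Collinearity: (P_2 − P_1) must be parallel to (P_3 − P_1) = (-525, -250).
Cross-multiplying the components: (p − 69)·(-525) = (42)·(-250).
Solving gives p = 89.

89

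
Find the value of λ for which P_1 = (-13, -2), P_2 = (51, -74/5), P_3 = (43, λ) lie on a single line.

-66/5

Collinearity: (P_3 − P_1) must be parallel to (P_2 − P_1) = (64, -64/5).
Cross-multiplying the components: (λ − (-2))·(64) = (56)·(-64/5).
Solving gives λ = -66/5.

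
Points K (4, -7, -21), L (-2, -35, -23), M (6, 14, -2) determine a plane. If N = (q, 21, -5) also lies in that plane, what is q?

8

Coplanarity requires KL · (KM × KN) = 0.
KL = (-6, -28, -2), KM = (2, 21, 19); the triple product is linear in q with coefficient -490 and constant term 3920.
Setting it to zero: q = 8.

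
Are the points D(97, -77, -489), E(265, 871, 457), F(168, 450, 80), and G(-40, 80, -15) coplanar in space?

With D as base: DE = (168, 948, 946), DF = (71, 527, 569), DG = (-137, 157, 474).
DF × DG = (160465, -111607, 83346).
DE · (DF × DG) = 0.
The scalar triple product vanishes, so the four points are coplanar.

Yes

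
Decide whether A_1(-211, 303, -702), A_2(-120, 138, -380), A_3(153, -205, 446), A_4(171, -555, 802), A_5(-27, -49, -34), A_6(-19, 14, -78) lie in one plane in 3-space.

No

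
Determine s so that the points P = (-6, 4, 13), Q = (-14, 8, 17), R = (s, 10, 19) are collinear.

-18

Collinearity requires PQ × PR = 0; each component is linear in s.
The y-component gives (4)s + (72) = 0, so s = -18.
The remaining components then also vanish.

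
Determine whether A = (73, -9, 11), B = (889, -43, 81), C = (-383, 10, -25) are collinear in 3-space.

No

AB = (816, -34, 70), AC = (-456, 19, -36).
Comparing components 2 and 3: (-34)(-36) − (70)(19) = -106 ≠ 0, so AB and AC are not parallel and the points are not collinear.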